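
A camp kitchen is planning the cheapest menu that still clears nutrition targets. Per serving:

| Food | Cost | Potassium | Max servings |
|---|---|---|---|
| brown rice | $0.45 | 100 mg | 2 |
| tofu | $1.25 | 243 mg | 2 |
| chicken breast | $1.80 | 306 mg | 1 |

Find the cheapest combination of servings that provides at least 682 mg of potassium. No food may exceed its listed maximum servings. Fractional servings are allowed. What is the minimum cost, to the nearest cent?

Cost per mg of potassium: brown rice $0.0045, tofu $0.0051, chicken breast $0.0059.
Take 2 servings of brown rice: +200.0 mg potassium for $0.90 (total $0.90, still need 482.0 mg).
Take 1.984 servings of tofu: +482.0 mg potassium for $2.48 (total $3.38, still need 0.0 mg).
Greedy by cheapest-per-mg is optimal for a single linear constraint, so the minimum cost is $3.38.

$3.38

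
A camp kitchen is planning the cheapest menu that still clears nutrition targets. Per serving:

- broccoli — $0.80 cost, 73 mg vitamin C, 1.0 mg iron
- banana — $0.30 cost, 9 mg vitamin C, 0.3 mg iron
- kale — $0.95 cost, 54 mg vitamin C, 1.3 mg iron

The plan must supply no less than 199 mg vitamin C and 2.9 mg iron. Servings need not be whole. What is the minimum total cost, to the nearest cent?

$2.29

An LP optimum is at a vertex; with two nutrient constraints at most two foods are used. Check each candidate.
broccoli only: max(199/73, 2.9/1.0) = 2.9 servings → $2.32.
banana only: max(199/9, 2.9/0.3) = 22.11 servings → $6.63.
kale only: max(199/54, 2.9/1.3) = 3.685 servings → $3.50.
broccoli + banana with both tight: 2.605 servings and 0.9845 servings → $2.38.
broccoli + kale with both tight: 2.496 servings and 0.3105 servings → $2.29.
banana + kale: the both-tight solution has a negative serving — not a feasible corner.
The minimum over all feasible corners is $2.29.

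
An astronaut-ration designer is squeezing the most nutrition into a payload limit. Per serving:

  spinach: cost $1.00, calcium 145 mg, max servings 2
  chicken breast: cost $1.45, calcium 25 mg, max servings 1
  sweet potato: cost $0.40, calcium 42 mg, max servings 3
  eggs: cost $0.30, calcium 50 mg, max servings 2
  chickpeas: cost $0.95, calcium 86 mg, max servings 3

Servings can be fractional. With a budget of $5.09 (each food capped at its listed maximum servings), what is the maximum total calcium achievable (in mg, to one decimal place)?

Calcium per dollar: eggs 166.7, spinach 145, sweet potato 105, chickpeas 90.53, chicken breast 17.24.
Take 2 servings of eggs: spends $0.60, +100.0 mg calcium (running total 100.0 mg).
Take 2 servings of spinach: spends $2.00, +290.0 mg calcium (running total 390.0 mg).
Take 3 servings of sweet potato: spends $1.20, +126.0 mg calcium (running total 516.0 mg).
Take 1.358 servings of chickpeas: spends $1.29, +116.8 mg calcium (running total 632.8 mg).
Greedy by best ratio exhausts the cost allowance optimally: 632.8 mg.

632.8 mg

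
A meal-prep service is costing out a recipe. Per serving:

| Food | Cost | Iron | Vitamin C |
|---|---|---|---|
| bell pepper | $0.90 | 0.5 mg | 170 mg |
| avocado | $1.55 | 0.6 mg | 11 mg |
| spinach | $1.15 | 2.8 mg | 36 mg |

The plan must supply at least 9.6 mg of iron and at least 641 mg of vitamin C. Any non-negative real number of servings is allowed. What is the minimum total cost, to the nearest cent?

Compare the cost at each extreme point of the feasible region.
bell pepper only: max(9.6/0.5, 641/170) = 19.2 servings → $17.28.
avocado only: max(9.6/0.6, 641/11) = 58.27 servings → $90.32.
spinach only: max(9.6/2.8, 641/36) = 17.81 servings → $20.48.
bell pepper + avocado with both tight: 2.891 servings and 13.59 servings → $23.67.
bell pepper + spinach with both tight: 3.164 servings and 2.864 servings → $6.14.
avocado + spinach: the both-tight solution has a negative serving — not a feasible corner.
The minimum over all feasible corners is $6.14.

$6.14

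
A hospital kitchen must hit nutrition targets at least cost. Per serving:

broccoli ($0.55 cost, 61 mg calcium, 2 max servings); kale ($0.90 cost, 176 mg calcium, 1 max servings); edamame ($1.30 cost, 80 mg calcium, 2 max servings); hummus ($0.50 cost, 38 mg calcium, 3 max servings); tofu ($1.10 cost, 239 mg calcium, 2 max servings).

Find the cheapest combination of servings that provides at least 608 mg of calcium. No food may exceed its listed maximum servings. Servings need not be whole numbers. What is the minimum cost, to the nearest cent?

$2.86

Cost per mg of calcium: tofu $0.0046, kale $0.0051, broccoli $0.0090, hummus $0.0132, edamame $0.0163.
Take 2 servings of tofu: +478.0 mg calcium for $2.20 (total $2.20, still need 130.0 mg).
Take 0.7386 servings of kale: +130.0 mg calcium for $0.66 (total $2.86, still need 0.0 mg).
Greedy by cheapest-per-mg is optimal for a single linear constraint, so the minimum cost is $2.86.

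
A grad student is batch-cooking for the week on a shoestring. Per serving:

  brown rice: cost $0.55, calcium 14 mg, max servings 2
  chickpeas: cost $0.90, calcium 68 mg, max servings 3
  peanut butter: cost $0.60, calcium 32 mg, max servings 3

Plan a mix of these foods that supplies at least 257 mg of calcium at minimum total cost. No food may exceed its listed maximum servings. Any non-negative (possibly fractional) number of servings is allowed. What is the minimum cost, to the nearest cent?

$3.69

Cost per mg of calcium: chickpeas $0.0132, peanut butter $0.0187, brown rice $0.0393.
Take 3 servings of chickpeas: +204.0 mg calcium for $2.70 (total $2.70, still need 53.0 mg).
Take 1.656 servings of peanut butter: +53.0 mg calcium for $0.99 (total $3.69, still need 0.0 mg).
Filling from the cheapest source first is optimal under one linear minimum: $3.69.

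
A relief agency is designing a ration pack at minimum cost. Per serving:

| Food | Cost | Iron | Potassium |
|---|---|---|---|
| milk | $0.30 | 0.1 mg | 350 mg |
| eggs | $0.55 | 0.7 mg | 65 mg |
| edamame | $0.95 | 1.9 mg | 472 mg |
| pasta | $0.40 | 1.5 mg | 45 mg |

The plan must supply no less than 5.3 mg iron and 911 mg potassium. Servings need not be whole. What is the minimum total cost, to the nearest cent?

With two linear requirements the optimum uses one or two foods; enumerate the corners.
milk only: max(5.3/0.1, 911/350) = 53 servings → $15.90.
eggs only: max(5.3/0.7, 911/65) = 14.02 servings → $7.71.
edamame only: max(5.3/1.9, 911/472) = 2.789 servings → $2.65.
pasta only: max(5.3/1.5, 911/45) = 20.24 servings → $8.10.
milk + eggs with both tight: 1.229 servings and 7.396 servings → $4.44.
milk + edamame with both targets exact would need a negative amount; discard.
milk + pasta with both tight: 2.167 servings and 3.389 servings → $2.01.
eggs + edamame with both tight: 3.725 servings and 1.417 servings → $3.39.
eggs + pasta with both targets exact would need a negative amount; discard.
edamame + pasta with both tight: 1.812 servings and 1.238 servings → $2.22.
Cheapest feasible corner: $2.01.

$2.01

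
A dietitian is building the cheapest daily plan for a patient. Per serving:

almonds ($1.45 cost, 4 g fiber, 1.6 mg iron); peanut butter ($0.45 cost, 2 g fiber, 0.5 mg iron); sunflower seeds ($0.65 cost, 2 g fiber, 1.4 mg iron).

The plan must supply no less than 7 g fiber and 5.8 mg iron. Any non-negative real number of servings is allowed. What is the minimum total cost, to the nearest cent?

At the optimum either one food covers both requirements or two foods hit both targets exactly; no other combination can be cheaper.
almonds only: max(7/4, 5.8/1.6) = 3.625 servings → $5.26.
peanut butter only: max(7/2, 5.8/0.5) = 11.6 servings → $5.22.
sunflower seeds only: max(7/2, 5.8/1.4) = 4.143 servings → $2.69.
almonds + peanut butter: intersection lies outside the first quadrant.
almonds + sunflower seeds: intersection lies outside the first quadrant.
peanut butter + sunflower seeds: intersection lies outside the first quadrant.
So the least-cost plan costs $2.69.

$2.69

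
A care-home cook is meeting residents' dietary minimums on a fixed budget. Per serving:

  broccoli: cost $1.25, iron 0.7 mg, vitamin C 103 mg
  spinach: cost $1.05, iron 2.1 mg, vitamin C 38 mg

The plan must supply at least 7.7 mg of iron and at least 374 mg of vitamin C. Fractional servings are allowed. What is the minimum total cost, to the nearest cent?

$6.19

A basic optimal solution has at most two foods positive. Try each food alone and each pair with both targets met exactly.
broccoli only: max(7.7/0.7, 374/103) = 11 servings → $13.75.
spinach only: max(7.7/2.1, 374/38) = 9.842 servings → $10.33.
broccoli + spinach with both tight: 2.598 servings and 2.801 servings → $6.19.
Cheapest feasible corner: $6.19.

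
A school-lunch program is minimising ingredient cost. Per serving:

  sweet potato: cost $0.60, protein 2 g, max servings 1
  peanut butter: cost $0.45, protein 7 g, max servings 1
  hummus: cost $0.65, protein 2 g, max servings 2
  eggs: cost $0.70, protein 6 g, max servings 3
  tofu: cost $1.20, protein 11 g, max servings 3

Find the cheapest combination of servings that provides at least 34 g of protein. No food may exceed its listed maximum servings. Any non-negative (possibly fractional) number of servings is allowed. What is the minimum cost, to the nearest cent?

Cost per g of protein: peanut butter $0.0643, tofu $0.1091, eggs $0.1167, sweet potato $0.3000, hummus $0.3250.
Take 1 serving of peanut butter: +7.0 g protein for $0.45 (total $0.45, still need 27.0 g).
Take 2.455 servings of tofu: +27.0 g protein for $2.95 (total $3.40, still need 0.0 g).
Greedy by cheapest-per-g is optimal for a single linear constraint, so the minimum cost is $3.40.

$3.40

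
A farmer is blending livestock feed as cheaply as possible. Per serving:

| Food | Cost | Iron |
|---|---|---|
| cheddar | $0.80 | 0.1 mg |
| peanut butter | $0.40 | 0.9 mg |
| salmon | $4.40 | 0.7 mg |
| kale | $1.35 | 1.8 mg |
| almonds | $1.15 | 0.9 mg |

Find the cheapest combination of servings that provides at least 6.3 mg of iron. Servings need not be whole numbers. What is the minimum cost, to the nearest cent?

Cost per mg of iron: peanut butter $0.4444, kale $0.7500, almonds $1.2778, salmon $6.2857, cheddar $8.0000.
With no serving limits, use only peanut butter: 6.3 mg / 0.9 mg = 7 servings × $0.40 = $2.80.

$2.80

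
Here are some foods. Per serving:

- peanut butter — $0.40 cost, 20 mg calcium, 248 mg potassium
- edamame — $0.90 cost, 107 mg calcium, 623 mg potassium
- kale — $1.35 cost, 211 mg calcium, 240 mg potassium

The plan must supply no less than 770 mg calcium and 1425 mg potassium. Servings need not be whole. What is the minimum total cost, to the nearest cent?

$5.16

With two linear requirements the optimum uses one or two foods; enumerate the corners.
peanut butter only: max(770/20, 1425/248) = 38.5 servings → $15.40.
edamame only: max(770/107, 1425/623) = 7.196 servings → $6.48.
kale only: max(770/211, 1425/240) = 5.938 servings → $8.02.
peanut butter + edamame: the both-tight solution has a negative serving — not a feasible corner.
peanut butter + kale with both tight: 2.438 servings and 3.418 servings → $5.59.
edamame + kale with both tight: 1.096 servings and 3.094 servings → $5.16.
So the least-cost plan costs $5.16.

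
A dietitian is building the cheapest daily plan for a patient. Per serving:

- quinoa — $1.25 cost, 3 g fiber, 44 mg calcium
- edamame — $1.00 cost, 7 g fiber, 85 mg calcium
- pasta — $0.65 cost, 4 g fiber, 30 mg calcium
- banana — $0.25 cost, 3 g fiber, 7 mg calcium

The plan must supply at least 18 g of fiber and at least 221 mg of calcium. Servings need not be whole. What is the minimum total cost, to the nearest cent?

At the optimum either one food covers both requirements or two foods hit both targets exactly; no other combination can be cheaper.
quinoa only: max(18/3, 221/44) = 6 servings → $7.50.
edamame only: max(18/7, 221/85) = 2.6 servings → $2.60.
pasta only: max(18/4, 221/30) = 7.367 servings → $4.79.
banana only: max(18/3, 221/7) = 31.57 servings → $7.89.
quinoa + edamame with both tight: 0.3208 servings and 2.434 servings → $2.83.
quinoa + pasta with both tight: 4 servings and 1.5 servings → $5.97.
quinoa + banana with both tight: 4.838 servings and 1.162 servings → $6.34.
edamame + pasta with both targets exact would need a negative amount; discard.
edamame + banana with both targets exact would need a negative amount; discard.
pasta + banana with both targets exact would need a negative amount; discard.
The minimum over all feasible corners is $2.60.

$2.60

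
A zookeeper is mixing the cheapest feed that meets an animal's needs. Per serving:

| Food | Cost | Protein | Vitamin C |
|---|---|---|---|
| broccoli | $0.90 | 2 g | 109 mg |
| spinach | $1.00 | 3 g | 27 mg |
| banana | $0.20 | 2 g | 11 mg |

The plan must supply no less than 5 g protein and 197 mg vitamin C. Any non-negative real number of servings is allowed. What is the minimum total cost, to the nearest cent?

$1.71

Minimising a linear cost over {protein ≥ 5, vitamin C ≥ 197, servings ≥ 0} — the optimum is at a vertex, using one or two foods.
broccoli only: max(5/2, 197/109) = 2.5 servings → $2.25.
spinach only: max(5/3, 197/27) = 7.296 servings → $7.30.
banana only: max(5/2, 197/11) = 17.91 servings → $3.58.
broccoli + spinach with both tight: 1.67 servings and 0.5531 servings → $2.06.
broccoli + banana with both tight: 1.73 servings and 0.7704 servings → $1.71.
spinach + banana: the both-tight solution has a negative serving — not a feasible corner.
So the least-cost plan costs $1.71.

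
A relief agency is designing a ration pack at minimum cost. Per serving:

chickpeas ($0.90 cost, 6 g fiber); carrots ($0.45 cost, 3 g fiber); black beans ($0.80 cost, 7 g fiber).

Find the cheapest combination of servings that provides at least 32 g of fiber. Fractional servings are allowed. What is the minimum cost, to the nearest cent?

$3.66

Cost per g of fiber: black beans $0.1143, chickpeas $0.1500, carrots $0.1500.
With no serving limits, use only black beans: 32 g / 7 g = 4.571 servings × $0.80 = $3.66.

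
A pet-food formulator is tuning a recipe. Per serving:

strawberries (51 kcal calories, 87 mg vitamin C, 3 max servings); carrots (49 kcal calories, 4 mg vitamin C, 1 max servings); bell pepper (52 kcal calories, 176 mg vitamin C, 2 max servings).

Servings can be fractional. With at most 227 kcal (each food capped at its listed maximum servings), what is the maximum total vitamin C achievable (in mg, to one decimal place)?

561.8 mg

Vitamin C per kcal: bell pepper 3.385, strawberries 1.706, carrots 0.08163.
Take 2 servings of bell pepper: uses 104 kcal, +352.0 mg vitamin C (running total 352.0 mg).
Take 2.412 servings of strawberries: uses 123 kcal, +209.8 mg vitamin C (running total 561.8 mg).
Filling greedily by vitamin C-per-kcal is optimal for one linear limit, giving 561.8 mg.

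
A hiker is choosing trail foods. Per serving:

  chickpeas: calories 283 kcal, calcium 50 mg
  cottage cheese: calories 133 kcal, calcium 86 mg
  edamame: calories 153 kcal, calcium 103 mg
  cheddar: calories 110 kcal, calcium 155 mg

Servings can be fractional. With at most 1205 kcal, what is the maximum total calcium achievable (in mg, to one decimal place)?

Calcium per kcal: cheddar 1.409, edamame 0.6732, cottage cheese 0.6466, chickpeas 0.1767.
With no serving limits, spend the whole calories allowance on cheddar: 1205 kcal / 110 kcal × 155 mg = 1698.0 mg.

1698.0 mg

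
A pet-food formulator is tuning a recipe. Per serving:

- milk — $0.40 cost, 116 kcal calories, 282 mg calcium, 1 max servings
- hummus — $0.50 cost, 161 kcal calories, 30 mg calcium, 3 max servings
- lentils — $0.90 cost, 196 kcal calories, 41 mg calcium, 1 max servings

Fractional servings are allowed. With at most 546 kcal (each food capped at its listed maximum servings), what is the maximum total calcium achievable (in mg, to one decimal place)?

Calcium per kcal: milk 2.431, lentils 0.2092, hummus 0.1863.
Take 1 serving of milk: uses 116 kcal, +282.0 mg calcium (running total 282.0 mg).
Take 1 serving of lentils: uses 196 kcal, +41.0 mg calcium (running total 323.0 mg).
Take 1.453 servings of hummus: uses 234 kcal, +43.6 mg calcium (running total 366.6 mg).
Greedy by best ratio exhausts the calories allowance optimally: 366.6 mg.

366.6 mg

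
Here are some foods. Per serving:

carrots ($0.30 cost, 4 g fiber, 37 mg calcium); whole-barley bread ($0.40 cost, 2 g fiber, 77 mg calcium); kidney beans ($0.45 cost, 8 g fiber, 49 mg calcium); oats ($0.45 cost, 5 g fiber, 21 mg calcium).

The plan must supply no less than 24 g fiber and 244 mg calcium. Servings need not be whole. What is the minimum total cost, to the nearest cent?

carrots only: max(24/4, 244/37) = 6.595 servings → $1.98.
whole-barley bread only: max(24/2, 244/77) = 12 servings → $4.80.
kidney beans only: max(24/8, 244/49) = 4.98 servings → $2.24.
oats only: max(24/5, 244/21) = 11.62 servings → $5.23.
carrots + whole-barley bread with both tight: 5.812 servings and 0.3761 servings → $1.89.
carrots + kidney beans with both targets exact would need a negative amount; discard.
carrots + oats: intersection lies outside the first quadrant.
whole-barley bread + kidney beans with both tight: 1.498 servings and 2.625 servings → $1.78.
whole-barley bread + oats with both tight: 2.087 servings and 3.965 servings → $2.62.
kidney beans + oats with both targets exact would need a negative amount; discard.
Cheapest feasible corner: $1.78.

$1.78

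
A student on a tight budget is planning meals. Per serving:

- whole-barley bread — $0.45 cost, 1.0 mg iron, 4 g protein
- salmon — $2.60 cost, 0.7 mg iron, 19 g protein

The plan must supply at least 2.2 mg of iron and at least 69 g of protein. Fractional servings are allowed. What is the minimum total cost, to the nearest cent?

$7.76

An LP optimum is at a vertex; with two nutrient constraints at most two foods are used. Check each candidate.
whole-barley bread only: max(2.2/1.0, 69/4) = 17.25 servings → $7.76.
salmon only: max(2.2/0.7, 69/19) = 3.632 servings → $9.44.
whole-barley bread + salmon with both targets exact would need a negative amount; discard.
So the least-cost plan costs $7.76.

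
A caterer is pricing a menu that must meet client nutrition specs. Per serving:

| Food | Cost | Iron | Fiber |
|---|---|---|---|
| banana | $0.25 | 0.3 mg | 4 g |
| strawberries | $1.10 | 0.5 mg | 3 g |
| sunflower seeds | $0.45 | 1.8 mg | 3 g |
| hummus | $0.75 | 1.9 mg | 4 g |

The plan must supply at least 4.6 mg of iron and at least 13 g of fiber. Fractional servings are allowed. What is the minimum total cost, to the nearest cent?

A basic optimal solution has at most two foods positive. Try each food alone and each pair with both targets met exactly.
banana only: max(4.6/0.3, 13/4) = 15.33 servings → $3.83.
strawberries only: max(4.6/0.5, 13/3) = 9.2 servings → $10.12.
sunflower seeds only: max(4.6/1.8, 13/3) = 4.333 servings → $1.95.
hummus only: max(4.6/1.9, 13/4) = 3.25 servings → $2.44.
banana + strawberries with both targets exact would need a negative amount; discard.
banana + sunflower seeds with both tight: 1.524 servings and 2.302 servings → $1.42.
banana + hummus with both tight: 0.9844 servings and 2.266 servings → $1.95.
strawberries + sunflower seeds with both tight: 2.462 servings and 1.872 servings → $3.55.
strawberries + hummus with both tight: 1.703 servings and 1.973 servings → $3.35.
sunflower seeds + hummus: the both-tight solution has a negative serving — not a feasible corner.
Cheapest feasible corner: $1.42.

$1.42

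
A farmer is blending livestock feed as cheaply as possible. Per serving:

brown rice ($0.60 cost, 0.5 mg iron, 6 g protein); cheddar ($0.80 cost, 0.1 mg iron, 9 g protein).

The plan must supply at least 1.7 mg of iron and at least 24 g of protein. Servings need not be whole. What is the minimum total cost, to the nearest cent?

$2.35

At the optimum either one food covers both requirements or two foods hit both targets exactly; no other combination can be cheaper.
brown rice only: max(1.7/0.5, 24/6) = 4 servings → $2.40.
cheddar only: max(1.7/0.1, 24/9) = 17 servings → $13.60.
brown rice + cheddar with both tight: 3.308 servings and 0.4615 servings → $2.35.
The minimum over all feasible corners is $2.35.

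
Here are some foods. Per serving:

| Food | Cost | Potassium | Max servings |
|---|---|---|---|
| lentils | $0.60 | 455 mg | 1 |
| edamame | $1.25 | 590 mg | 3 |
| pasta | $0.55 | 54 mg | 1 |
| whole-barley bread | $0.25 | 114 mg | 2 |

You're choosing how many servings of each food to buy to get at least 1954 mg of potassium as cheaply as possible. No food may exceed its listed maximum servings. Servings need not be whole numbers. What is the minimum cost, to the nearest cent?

Cost per mg of potassium: lentils $0.0013, edamame $0.0021, whole-barley bread $0.0022, pasta $0.0102.
Take 1 serving of lentils: +455.0 mg potassium for $0.60 (total $0.60, still need 1499.0 mg).
Take 2.541 servings of edamame: +1499.0 mg potassium for $3.18 (total $3.78, still need 0.0 mg).
Filling from the cheapest source first is optimal under one linear minimum: $3.78.

$3.78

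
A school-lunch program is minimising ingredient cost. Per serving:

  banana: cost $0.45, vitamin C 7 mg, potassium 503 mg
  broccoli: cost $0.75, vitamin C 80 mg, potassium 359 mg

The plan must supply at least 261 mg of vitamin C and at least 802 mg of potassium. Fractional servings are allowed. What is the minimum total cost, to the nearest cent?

Check every corner: each single food scaled to meet both minima, and each pair solved so both constraints bind.
banana only: max(261/7, 802/503) = 37.29 servings → $16.78.
broccoli only: max(261/80, 802/359) = 3.263 servings → $2.45.
banana + broccoli: the both-tight solution has a negative serving — not a feasible corner.
Cheapest feasible corner: $2.45.

$2.45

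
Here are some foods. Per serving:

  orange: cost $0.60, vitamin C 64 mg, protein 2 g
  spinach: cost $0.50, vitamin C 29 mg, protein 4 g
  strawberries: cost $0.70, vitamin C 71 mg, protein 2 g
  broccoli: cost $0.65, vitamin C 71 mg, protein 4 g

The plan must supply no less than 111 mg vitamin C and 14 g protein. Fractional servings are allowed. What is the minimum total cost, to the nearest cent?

$1.78

A basic optimal solution has at most two foods positive. Try each food alone and each pair with both targets met exactly.
orange only: max(111/64, 14/2) = 7 servings → $4.20.
spinach only: max(111/29, 14/4) = 3.828 servings → $1.91.
strawberries only: max(111/71, 14/2) = 7 servings → $4.90.
broccoli only: max(111/71, 14/4) = 3.5 servings → $2.27.
orange + spinach with both tight: 0.1919 servings and 3.404 servings → $1.82.
orange + strawberries: intersection lies outside the first quadrant.
orange + broccoli: intersection lies outside the first quadrant.
spinach + strawberries with both tight: 3.416 servings and 0.1681 servings → $1.83.
spinach + broccoli with both tight: 3.274 servings and 0.2262 servings → $1.78.
strawberries + broccoli: intersection lies outside the first quadrant.
The minimum over all feasible corners is $1.78.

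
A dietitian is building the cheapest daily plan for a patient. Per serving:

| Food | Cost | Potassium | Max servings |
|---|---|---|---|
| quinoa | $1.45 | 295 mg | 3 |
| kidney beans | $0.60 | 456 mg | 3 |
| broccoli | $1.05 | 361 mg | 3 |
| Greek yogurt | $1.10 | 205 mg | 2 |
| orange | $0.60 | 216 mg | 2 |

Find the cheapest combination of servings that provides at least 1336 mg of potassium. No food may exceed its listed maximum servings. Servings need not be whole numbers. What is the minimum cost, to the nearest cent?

Cost per mg of potassium: kidney beans $0.0013, orange $0.0028, broccoli $0.0029, quinoa $0.0049, Greek yogurt $0.0054.
Take 2.93 servings of kidney beans: +1336.0 mg potassium for $1.76 (total $1.76, still need 0.0 mg).
Greedy by cheapest-per-mg is optimal for a single linear constraint, so the minimum cost is $1.76.

$1.76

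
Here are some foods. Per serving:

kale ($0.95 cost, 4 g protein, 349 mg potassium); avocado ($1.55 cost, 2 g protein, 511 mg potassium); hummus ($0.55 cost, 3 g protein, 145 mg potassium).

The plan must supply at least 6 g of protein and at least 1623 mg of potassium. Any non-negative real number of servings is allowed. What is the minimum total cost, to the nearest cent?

$4.42

This is a tiny linear program; its minimum lies at a vertex of the feasible set. List the vertices and price them.
kale only: max(6/4, 1623/349) = 4.65 servings → $4.42.
avocado only: max(6/2, 1623/511) = 3.176 servings → $4.92.
hummus only: max(6/3, 1623/145) = 11.19 servings → $6.16.
kale + avocado: the both-tight solution has a negative serving — not a feasible corner.
kale + hummus: the both-tight solution has a negative serving — not a feasible corner.
avocado + hummus with both targets exact would need a negative amount; discard.
So the least-cost plan costs $4.42.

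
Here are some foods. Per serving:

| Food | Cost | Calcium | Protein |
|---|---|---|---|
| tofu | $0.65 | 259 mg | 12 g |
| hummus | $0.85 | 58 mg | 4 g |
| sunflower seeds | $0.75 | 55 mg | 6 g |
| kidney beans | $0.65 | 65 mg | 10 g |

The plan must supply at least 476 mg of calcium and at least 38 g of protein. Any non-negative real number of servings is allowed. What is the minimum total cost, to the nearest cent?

The cheapest plan sits at a corner of the feasible region — with two constraints it uses at most two foods.
tofu only: max(476/259, 38/12) = 3.167 servings → $2.06.
hummus only: max(476/58, 38/4) = 9.5 servings → $8.07.
sunflower seeds only: max(476/55, 38/6) = 8.655 servings → $6.49.
kidney beans only: max(476/65, 38/10) = 7.323 servings → $4.76.
tofu + hummus: intersection lies outside the first quadrant.
tofu + sunflower seeds with both tight: 0.8568 servings and 4.62 servings → $4.02.
tofu + kidney beans with both tight: 1.265 servings and 2.282 servings → $2.31.
hummus + sunflower seeds with both tight: 5.984 servings and 2.344 servings → $6.84.
hummus + kidney beans with both tight: 7.156 servings and 0.9375 servings → $6.69.
sunflower seeds + kidney beans with both targets exact would need a negative amount; discard.
The minimum over all feasible corners is $2.06.

$2.06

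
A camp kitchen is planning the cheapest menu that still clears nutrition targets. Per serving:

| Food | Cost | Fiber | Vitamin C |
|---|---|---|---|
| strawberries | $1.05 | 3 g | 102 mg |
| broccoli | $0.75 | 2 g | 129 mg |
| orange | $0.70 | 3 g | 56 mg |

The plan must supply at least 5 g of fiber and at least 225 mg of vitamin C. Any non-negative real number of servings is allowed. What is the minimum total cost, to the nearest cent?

$1.57

A basic optimal solution has at most two foods positive. Try each food alone and each pair with both targets met exactly.
strawberries only: max(5/3, 225/102) = 2.206 servings → $2.32.
broccoli only: max(5/2, 225/129) = 2.5 servings → $1.88.
orange only: max(5/3, 225/56) = 4.018 servings → $2.81.
strawberries + broccoli with both tight: 1.066 servings and 0.9016 servings → $1.80.
strawberries + orange with both targets exact would need a negative amount; discard.
broccoli + orange with both tight: 1.436 servings and 0.7091 servings → $1.57.
Cheapest feasible corner: $1.57.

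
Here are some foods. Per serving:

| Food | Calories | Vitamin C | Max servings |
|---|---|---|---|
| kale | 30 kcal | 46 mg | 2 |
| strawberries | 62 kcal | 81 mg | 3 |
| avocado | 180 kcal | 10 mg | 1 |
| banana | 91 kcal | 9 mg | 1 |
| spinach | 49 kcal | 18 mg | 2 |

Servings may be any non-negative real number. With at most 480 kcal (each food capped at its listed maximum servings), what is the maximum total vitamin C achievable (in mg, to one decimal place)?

Vitamin C per kcal: kale 1.533, strawberries 1.306, spinach 0.3673, banana 0.0989, avocado 0.05556.
Take 2 servings of kale: uses 60 kcal, +92.0 mg vitamin C (running total 92.0 mg).
Take 3 servings of strawberries: uses 186 kcal, +243.0 mg vitamin C (running total 335.0 mg).
Take 2 servings of spinach: uses 98 kcal, +36.0 mg vitamin C (running total 371.0 mg).
Take 1 serving of banana: uses 91 kcal, +9.0 mg vitamin C (running total 380.0 mg).
Take 0.25 servings of avocado: uses 45 kcal, +2.5 mg vitamin C (running total 382.5 mg).
Greedy by best ratio exhausts the calories allowance optimally: 382.5 mg.

382.5 mg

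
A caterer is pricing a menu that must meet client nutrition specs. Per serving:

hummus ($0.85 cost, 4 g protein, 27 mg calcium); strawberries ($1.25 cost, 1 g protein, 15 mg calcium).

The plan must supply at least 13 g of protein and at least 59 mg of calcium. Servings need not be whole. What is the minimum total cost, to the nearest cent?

With two linear requirements the optimum uses one or two foods; enumerate the corners.
hummus only: max(13/4, 59/27) = 3.25 servings → $2.76.
strawberries only: max(13/1, 59/15) = 13 servings → $16.25.
hummus + strawberries: the both-tight solution has a negative serving — not a feasible corner.
So the least-cost plan costs $2.76.

$2.76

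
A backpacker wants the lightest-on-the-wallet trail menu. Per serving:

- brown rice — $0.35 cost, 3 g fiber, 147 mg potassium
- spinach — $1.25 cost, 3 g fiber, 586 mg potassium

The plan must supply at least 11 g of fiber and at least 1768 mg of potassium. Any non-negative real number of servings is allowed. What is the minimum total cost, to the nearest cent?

brown rice only: max(11/3, 1768/147) = 12.03 servings → $4.21.
spinach only: max(11/3, 1768/586) = 3.667 servings → $4.58.
brown rice + spinach with both tight: 0.8671 servings and 2.8 servings → $3.80.
So the least-cost plan costs $3.80.

$3.80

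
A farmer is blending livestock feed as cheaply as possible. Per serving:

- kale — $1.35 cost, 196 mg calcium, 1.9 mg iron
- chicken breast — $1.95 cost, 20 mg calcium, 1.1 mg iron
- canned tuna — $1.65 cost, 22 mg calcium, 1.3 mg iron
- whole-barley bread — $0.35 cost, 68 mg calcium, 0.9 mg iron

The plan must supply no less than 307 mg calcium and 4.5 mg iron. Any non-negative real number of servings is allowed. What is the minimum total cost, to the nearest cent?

kale only: max(307/196, 4.5/1.9) = 2.368 servings → $3.20.
chicken breast only: max(307/20, 4.5/1.1) = 15.35 servings → $29.93.
canned tuna only: max(307/22, 4.5/1.3) = 13.95 servings → $23.02.
whole-barley bread only: max(307/68, 4.5/0.9) = 5 servings → $1.75.
kale + chicken breast with both tight: 1.395 servings and 1.682 servings → $5.16.
kale + canned tuna with both tight: 1.409 servings and 1.402 servings → $4.22.
kale + whole-barley bread: the both-tight solution has a negative serving — not a feasible corner.
chicken breast + canned tuna: the both-tight solution has a negative serving — not a feasible corner.
chicken breast + whole-barley bread with both tight: 0.5229 servings and 4.361 servings → $2.55.
canned tuna + whole-barley bread with both tight: 0.4329 servings and 4.375 servings → $2.25.
Cheapest feasible corner: $1.75.

$1.75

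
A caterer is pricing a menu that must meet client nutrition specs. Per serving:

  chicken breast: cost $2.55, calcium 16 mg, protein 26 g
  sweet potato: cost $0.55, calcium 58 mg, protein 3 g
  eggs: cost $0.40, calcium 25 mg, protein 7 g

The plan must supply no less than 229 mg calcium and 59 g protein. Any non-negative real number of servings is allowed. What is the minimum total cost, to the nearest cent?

A basic optimal solution has at most two foods positive. Try each food alone and each pair with both targets met exactly.
chicken breast only: max(229/16, 59/26) = 14.31 servings → $36.50.
sweet potato only: max(229/58, 59/3) = 19.67 servings → $10.82.
eggs only: max(229/25, 59/7) = 9.16 servings → $3.66.
chicken breast + sweet potato with both tight: 1.873 servings and 3.432 servings → $6.66.
chicken breast + eggs with both targets exact would need a negative amount; discard.
sweet potato + eggs with both tight: 0.3867 servings and 8.263 servings → $3.52.
So the least-cost plan costs $3.52.

$3.52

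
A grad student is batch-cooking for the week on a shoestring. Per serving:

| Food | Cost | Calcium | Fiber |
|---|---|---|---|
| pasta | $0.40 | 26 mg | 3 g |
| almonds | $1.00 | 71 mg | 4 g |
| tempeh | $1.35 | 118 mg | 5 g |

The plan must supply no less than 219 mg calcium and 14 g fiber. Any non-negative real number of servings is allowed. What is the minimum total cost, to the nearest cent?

A basic optimal solution has at most two foods positive. Try each food alone and each pair with both targets met exactly.
pasta only: max(219/26, 14/3) = 8.423 servings → $3.37.
almonds only: max(219/71, 14/4) = 3.5 servings → $3.50.
tempeh only: max(219/118, 14/5) = 2.8 servings → $3.78.
pasta + almonds with both tight: 1.083 servings and 2.688 servings → $3.12.
pasta + tempeh with both tight: 2.487 servings and 1.308 servings → $2.76.
almonds + tempeh: intersection lies outside the first quadrant.
Cheapest feasible corner: $2.76.

$2.76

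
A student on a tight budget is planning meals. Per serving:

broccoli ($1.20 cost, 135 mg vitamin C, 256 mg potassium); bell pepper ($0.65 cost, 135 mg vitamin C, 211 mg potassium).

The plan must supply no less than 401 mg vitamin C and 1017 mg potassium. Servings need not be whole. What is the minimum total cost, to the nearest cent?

Minimising a linear cost over {vitamin C ≥ 401, potassium ≥ 1017, servings ≥ 0} — the optimum is at a vertex, using one or two foods.
broccoli only: max(401/135, 1017/256) = 3.973 servings → $4.77.
bell pepper only: max(401/135, 1017/211) = 4.82 servings → $3.13.
broccoli + bell pepper: intersection lies outside the first quadrant.
So the least-cost plan costs $3.13.

$3.13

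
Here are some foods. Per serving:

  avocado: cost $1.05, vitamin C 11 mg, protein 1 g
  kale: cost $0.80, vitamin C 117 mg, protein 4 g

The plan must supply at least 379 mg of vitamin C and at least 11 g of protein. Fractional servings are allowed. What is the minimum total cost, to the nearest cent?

$2.59

avocado only: max(379/11, 11/1) = 34.45 servings → $36.18.
kale only: max(379/117, 11/4) = 3.239 servings → $2.59.
avocado + kale: intersection lies outside the first quadrant.
So the least-cost plan costs $2.59.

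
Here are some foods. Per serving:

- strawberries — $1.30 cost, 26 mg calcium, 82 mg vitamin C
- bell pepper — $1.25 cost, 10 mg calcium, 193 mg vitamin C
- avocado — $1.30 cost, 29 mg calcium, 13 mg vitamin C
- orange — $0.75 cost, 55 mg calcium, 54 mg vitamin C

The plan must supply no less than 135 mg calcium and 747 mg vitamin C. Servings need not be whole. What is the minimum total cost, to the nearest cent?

An LP optimum is at a vertex; with two nutrient constraints at most two foods are used. Check each candidate.
strawberries only: max(135/26, 747/82) = 9.11 servings → $11.84.
bell pepper only: max(135/10, 747/193) = 13.5 servings → $16.88.
avocado only: max(135/29, 747/13) = 57.46 servings → $74.70.
orange only: max(135/55, 747/54) = 13.83 servings → $10.38.
strawberries + bell pepper with both tight: 4.427 servings and 1.99 servings → $8.24.
strawberries + avocado with both targets exact would need a negative amount; discard.
strawberries + orange: the both-tight solution has a negative serving — not a feasible corner.
bell pepper + avocado with both tight: 3.641 servings and 3.399 servings → $8.97.
bell pepper + orange with both tight: 3.354 servings and 1.845 servings → $5.58.
avocado + orange with both targets exact would need a negative amount; discard.
So the least-cost plan costs $5.58.

$5.58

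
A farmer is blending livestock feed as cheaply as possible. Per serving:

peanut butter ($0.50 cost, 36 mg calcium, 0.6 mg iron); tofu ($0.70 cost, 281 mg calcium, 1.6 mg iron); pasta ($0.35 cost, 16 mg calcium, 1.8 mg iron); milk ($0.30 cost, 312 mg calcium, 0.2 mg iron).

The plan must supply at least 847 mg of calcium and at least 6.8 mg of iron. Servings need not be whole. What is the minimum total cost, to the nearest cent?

$1.98

A basic optimal solution has at most two foods positive. Try each food alone and each pair with both targets met exactly.
peanut butter only: max(847/36, 6.8/0.6) = 23.53 servings → $11.76.
tofu only: max(847/281, 6.8/1.6) = 4.25 servings → $2.98.
pasta only: max(847/16, 6.8/1.8) = 52.94 servings → $18.53.
milk only: max(847/312, 6.8/0.2) = 34 servings → $10.20.
peanut butter + tofu with both tight: 5.005 servings and 2.373 servings → $4.16.
peanut butter + pasta: intersection lies outside the first quadrant.
peanut butter + milk with both tight: 10.85 servings and 1.463 servings → $5.86.
tofu + pasta with both tight: 2.948 servings and 1.157 servings → $2.47.
tofu + milk: the both-tight solution has a negative serving — not a feasible corner.
pasta + milk with both tight: 3.496 servings and 2.535 servings → $1.98.
The minimum over all feasible corners is $1.98.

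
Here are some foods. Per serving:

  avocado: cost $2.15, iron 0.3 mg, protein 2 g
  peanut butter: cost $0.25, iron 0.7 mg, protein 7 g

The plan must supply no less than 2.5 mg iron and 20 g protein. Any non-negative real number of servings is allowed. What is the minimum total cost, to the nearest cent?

$0.89

The cheapest plan sits at a corner of the feasible region — with two constraints it uses at most two foods.
avocado only: max(2.5/0.3, 20/2) = 10 servings → $21.50.
peanut butter only: max(2.5/0.7, 20/7) = 3.571 servings → $0.89.
avocado + peanut butter with both tight: 5 servings and 1.429 servings → $11.11.
So the least-cost plan costs $0.89.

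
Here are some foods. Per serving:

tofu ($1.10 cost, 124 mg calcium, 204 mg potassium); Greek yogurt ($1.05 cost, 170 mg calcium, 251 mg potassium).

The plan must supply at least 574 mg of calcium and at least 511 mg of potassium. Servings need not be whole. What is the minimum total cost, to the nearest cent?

$3.55

At the optimum either one food covers both requirements or two foods hit both targets exactly; no other combination can be cheaper.
tofu only: max(574/124, 511/204) = 4.629 servings → $5.09.
Greek yogurt only: max(574/170, 511/251) = 3.376 servings → $3.55.
tofu + Greek yogurt with both targets exact would need a negative amount; discard.
The minimum over all feasible corners is $3.55.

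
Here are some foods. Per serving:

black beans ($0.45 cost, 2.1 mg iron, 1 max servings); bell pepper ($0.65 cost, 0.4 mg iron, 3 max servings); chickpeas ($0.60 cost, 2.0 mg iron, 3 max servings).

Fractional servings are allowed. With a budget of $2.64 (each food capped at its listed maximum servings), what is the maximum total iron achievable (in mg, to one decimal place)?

8.3 mg

Iron per dollar: black beans 4.667, chickpeas 3.333, bell pepper 0.6154.
Take 1 serving of black beans: spends $0.45, +2.1 mg iron (running total 2.1 mg).
Take 3 servings of chickpeas: spends $1.80, +6.0 mg iron (running total 8.1 mg).
Take 0.6 servings of bell pepper: spends $0.39, +0.2 mg iron (running total 8.3 mg).
Filling greedily by iron-per-dollar is optimal for one linear limit, giving 8.3 mg.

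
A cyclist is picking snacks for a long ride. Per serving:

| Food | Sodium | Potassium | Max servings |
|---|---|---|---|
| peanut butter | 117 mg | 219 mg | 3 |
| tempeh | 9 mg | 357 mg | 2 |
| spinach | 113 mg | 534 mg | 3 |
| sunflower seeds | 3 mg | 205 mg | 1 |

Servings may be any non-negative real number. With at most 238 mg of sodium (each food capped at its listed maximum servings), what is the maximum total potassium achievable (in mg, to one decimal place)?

1944.5 mg

Potassium per mg sodium: sunflower seeds 68.33, tempeh 39.67, spinach 4.726, peanut butter 1.872.
Take 1 serving of sunflower seeds: uses 3 mg sodium, +205.0 mg potassium (running total 205.0 mg).
Take 2 servings of tempeh: uses 18 mg sodium, +714.0 mg potassium (running total 919.0 mg).
Take 1.92 servings of spinach: uses 217 mg sodium, +1025.5 mg potassium (running total 1944.5 mg).
Filling greedily by potassium-per-mg sodium is optimal for one linear limit, giving 1944.5 mg.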